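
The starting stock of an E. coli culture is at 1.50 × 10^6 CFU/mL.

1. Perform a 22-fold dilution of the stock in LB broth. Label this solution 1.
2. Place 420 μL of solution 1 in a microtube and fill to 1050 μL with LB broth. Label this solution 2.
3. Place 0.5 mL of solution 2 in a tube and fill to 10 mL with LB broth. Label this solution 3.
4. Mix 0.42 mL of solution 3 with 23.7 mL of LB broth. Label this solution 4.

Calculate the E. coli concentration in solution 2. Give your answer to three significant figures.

Step 1: 22-fold → factor 22
Step 2: 420 μL brought to 1050 μL → factor 1050/420 = 2.5
Dilution factor through solution 2 = 22 × 2.5 = 55
[solution 2] = 1.50 × 10^6 CFU/mL / 55 = 2.73 × 10^4 CFU/mL

2.73 × 10^4 CFU/mL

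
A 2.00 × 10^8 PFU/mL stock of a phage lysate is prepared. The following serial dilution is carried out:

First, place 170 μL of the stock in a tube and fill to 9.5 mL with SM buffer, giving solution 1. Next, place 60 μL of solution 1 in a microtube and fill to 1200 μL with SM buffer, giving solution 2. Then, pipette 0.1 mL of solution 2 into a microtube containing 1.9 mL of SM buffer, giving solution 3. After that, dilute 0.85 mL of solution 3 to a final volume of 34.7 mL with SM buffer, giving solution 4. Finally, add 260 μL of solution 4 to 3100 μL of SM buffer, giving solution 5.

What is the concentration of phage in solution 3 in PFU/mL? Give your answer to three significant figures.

Step 1: 170 μL brought to 9.5 mL → factor 9500/170 = 55.882
Step 2: 60 μL brought to 1200 μL → factor 1200/60 = 20
Step 3: 0.1 mL + 1.9 mL = 2 mL total → factor 2/0.1 = 20
Dilution factor through solution 3 = 55.882 × 20 × 20 = 22353
[solution 3] = 2.00 × 10^8 PFU/mL / 22353 = 8.95 × 10^3 PFU/mL

8.95 × 10^3 PFU/mL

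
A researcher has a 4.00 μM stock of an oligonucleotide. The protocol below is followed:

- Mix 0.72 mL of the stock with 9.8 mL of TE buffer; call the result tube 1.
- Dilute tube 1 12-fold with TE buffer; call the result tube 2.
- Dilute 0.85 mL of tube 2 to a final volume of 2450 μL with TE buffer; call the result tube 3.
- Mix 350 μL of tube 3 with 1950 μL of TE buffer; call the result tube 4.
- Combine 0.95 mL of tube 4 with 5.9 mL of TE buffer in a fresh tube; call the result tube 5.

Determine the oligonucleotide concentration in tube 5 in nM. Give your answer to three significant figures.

Step 1: 0.72 mL + 9.8 mL = 10.52 mL total → factor 10.52/0.72 = 14.611
Step 2: 12-fold → factor 12
Step 3: 0.85 mL brought to 2450 μL → factor 2.45/0.85 = 2.8824
Step 4: 350 μL + 1950 μL = 2300 μL total → factor 2300/350 = 6.5714
Step 5: 0.95 mL + 5.9 mL = 6.85 mL total → factor 6.85/0.95 = 7.2105
Overall dilution factor = 14.611 × 12 × 2.8824 × 6.5714 × 7.2105 = 23946
Final = 4.00 μM / 23946 = 0.0001670 μM = 0.167 nM

0.167 nM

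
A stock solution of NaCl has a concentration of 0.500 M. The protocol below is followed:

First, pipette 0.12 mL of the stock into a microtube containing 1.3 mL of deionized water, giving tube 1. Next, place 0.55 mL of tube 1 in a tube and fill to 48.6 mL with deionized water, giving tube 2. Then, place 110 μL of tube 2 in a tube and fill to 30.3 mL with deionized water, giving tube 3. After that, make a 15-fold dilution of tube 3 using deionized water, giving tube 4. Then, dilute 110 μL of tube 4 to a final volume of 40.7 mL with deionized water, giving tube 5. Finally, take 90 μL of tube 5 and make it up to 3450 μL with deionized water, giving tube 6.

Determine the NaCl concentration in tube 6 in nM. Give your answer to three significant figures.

0.00816 nM

Step 1: 0.12 mL + 1.3 mL = 1.42 mL total → factor 1.42/0.12 = 11.833
Step 2: 0.55 mL brought to 48.6 mL → factor 48.6/0.55 = 88.364
Step 3: 110 μL brought to 30.3 mL → factor 30300/110 = 275.45
Step 4: 15-fold → factor 15
Step 5: 110 μL brought to 40.7 mL → factor 40700/110 = 370
Step 6: 90 μL brought to 3450 μL → factor 3450/90 = 38.333
Overall dilution factor = 11.833 × 88.364 × 275.45 × 15 × 370 × 38.333 = 6.1277 × 10^10
Final = 0.500 M / 6.1277 × 10^10 = 8.160 × 10^-12 M = 0.00816 nM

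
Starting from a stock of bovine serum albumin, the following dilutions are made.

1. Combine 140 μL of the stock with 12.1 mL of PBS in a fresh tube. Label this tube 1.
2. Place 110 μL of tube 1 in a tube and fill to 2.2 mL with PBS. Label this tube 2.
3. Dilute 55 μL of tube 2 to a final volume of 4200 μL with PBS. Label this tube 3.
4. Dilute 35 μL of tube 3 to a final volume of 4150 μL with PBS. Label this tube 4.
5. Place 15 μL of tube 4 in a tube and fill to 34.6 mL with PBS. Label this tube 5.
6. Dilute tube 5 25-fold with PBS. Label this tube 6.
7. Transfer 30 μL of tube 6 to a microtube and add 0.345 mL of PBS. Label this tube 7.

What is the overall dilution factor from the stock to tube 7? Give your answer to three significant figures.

1.14 × 10^13

Step 1: 140 μL + 12.1 mL = 12240 μL total → factor 12240/140 = 87.429
Step 2: 110 μL brought to 2.2 mL → factor 2200/110 = 20
Step 3: 55 μL brought to 4200 μL → factor 4200/55 = 76.364
Step 4: 35 μL brought to 4150 μL → factor 4150/35 = 118.57
Step 5: 15 μL brought to 34.6 mL → factor 34600/15 = 2306.7
Step 6: 25-fold → factor 25
Step 7: 30 μL + 0.345 mL = 375 μL total → factor 375/30 = 12.5
Overall dilution factor = 87.429 × 20 × 76.364 × 118.57 × 2306.7 × 25 × 12.5 = 1.1413 × 10^13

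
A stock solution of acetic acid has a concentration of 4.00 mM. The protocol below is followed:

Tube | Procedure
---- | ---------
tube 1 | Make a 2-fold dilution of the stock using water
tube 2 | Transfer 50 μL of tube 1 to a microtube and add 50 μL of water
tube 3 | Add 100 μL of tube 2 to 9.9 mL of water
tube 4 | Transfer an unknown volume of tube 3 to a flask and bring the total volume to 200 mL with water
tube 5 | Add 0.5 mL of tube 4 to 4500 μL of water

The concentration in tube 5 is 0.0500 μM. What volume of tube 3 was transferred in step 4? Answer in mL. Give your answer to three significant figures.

10.0 mL

Step 1: 2-fold → factor 2
Step 2: 50 μL + 50 μL = 100 μL total → factor 100/50 = 2
Step 3: 100 μL + 9.9 mL = 10000 μL total → factor 10000/100 = 100
Step 4: v brought to 200 mL → factor = 200 mL/v
Step 5: 0.5 mL + 4500 μL = 5 mL total → factor 5/0.5 = 10
Product of known-step factors = 4000
Overall factor = 4.00 mM / (0.0500 μM) = 80000
Step-4 factor = 80000 / 4000 = 20
v = 200 mL / 20 = 10.0 mL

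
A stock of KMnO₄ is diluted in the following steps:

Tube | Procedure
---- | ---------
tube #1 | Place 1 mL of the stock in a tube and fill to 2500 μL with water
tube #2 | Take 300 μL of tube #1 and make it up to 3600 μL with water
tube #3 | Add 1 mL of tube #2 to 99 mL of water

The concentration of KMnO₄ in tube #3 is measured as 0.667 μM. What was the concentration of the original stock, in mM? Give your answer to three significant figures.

Step 1: 1 mL brought to 2500 μL → factor 2.5/1 = 2.5
Step 2: 300 μL brought to 3600 μL → factor 3600/300 = 12
Step 3: 1 mL + 99 mL = 100 mL total → factor 100/1 = 100
Overall dilution factor = 2.5 × 12 × 100 = 3000
Stock = 0.667 μM × 3000 = 2001 μM = 2.00 mM

2.00 mM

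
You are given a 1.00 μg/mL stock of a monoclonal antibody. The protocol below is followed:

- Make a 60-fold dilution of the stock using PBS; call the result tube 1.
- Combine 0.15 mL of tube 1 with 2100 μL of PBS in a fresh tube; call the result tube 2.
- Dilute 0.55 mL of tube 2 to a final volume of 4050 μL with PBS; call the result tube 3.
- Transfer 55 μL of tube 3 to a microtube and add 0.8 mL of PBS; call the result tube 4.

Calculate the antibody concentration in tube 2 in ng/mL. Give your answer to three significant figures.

Step 1: 60-fold → factor 60
Step 2: 0.15 mL + 2100 μL = 2.25 mL total → factor 2.25/0.15 = 15
Dilution factor through tube 2 = 60 × 15 = 900
[tube 2] = 1.00 μg/mL / 900 = 0.001111 μg/mL = 1.11 ng/mL

1.11 ng/mL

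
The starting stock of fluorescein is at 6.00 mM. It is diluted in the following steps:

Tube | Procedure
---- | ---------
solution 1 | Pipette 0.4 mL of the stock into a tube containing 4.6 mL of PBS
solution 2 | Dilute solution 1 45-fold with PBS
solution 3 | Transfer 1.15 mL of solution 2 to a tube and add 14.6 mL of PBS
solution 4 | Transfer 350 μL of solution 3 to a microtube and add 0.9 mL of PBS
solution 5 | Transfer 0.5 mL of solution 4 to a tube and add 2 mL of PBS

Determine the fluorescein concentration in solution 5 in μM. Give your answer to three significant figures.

Step 1: 0.4 mL + 4.6 mL = 5 mL total → factor 5/0.4 = 12.5
Step 2: 45-fold → factor 45
Step 3: 1.15 mL + 14.6 mL = 15.75 mL total → factor 15.75/1.15 = 13.696
Step 4: 350 μL + 0.9 mL = 1250 μL total → factor 1250/350 = 3.5714
Step 5: 0.5 mL + 2 mL = 2.5 mL total → factor 2.5/0.5 = 5
Overall dilution factor = 12.5 × 45 × 13.696 × 3.5714 × 5 = 1.3757 × 10^5
Final = 6.00 mM / 1.3757 × 10^5 = 4.361 × 10^-5 mM = 0.0436 μM

0.0436 μM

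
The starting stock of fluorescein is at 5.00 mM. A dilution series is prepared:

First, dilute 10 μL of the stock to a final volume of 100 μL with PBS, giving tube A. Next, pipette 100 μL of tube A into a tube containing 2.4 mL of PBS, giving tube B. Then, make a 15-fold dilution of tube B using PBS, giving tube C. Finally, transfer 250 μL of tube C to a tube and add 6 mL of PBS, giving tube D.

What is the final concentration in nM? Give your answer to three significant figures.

53.3 nM

Step 1: 10 μL brought to 100 μL → factor 100/10 = 10
Step 2: 100 μL + 2.4 mL = 2500 μL total → factor 2500/100 = 25
Step 3: 15-fold → factor 15
Step 4: 250 μL + 6 mL = 6250 μL total → factor 6250/250 = 25
Overall dilution factor = 10 × 25 × 15 × 25 = 93750
Final = 5.00 mM / 93750 = 5.333 × 10^-5 mM = 53.3 nM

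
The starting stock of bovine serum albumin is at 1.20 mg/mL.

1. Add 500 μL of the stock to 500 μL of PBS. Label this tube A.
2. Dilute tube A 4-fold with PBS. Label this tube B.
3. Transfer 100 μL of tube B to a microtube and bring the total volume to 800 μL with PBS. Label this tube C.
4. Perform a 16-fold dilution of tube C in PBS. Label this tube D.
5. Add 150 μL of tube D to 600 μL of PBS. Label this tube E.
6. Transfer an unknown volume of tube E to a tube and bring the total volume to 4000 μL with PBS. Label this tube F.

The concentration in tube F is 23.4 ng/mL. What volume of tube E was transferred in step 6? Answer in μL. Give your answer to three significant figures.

Step 1: 500 μL + 500 μL = 1000 μL total → factor 1000/500 = 2
Step 2: 4-fold → factor 4
Step 3: 100 μL brought to 800 μL → factor 800/100 = 8
Step 4: 16-fold → factor 16
Step 5: 150 μL + 600 μL = 750 μL total → factor 750/150 = 5
Step 6: v brought to 4000 μL → factor = 4000 μL/v
Product of known-step factors = 5120
Overall factor = 1.20 mg/mL / (23.4 ng/mL) = 51282
Step-6 factor = 51282 / 5120 = 10.016
v = 4000 μL / 10.016 = 399 μL

399 μL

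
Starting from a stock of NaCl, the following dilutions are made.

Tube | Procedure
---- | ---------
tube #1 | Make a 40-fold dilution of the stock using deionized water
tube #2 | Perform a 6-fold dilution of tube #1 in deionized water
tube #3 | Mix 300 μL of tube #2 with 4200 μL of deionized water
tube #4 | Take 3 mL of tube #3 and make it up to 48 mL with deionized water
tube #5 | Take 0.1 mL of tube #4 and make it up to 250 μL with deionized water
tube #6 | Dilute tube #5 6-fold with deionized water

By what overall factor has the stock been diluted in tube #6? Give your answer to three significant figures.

8.64 × 10^5

Step 1: 40-fold → factor 40
Step 2: 6-fold → factor 6
Step 3: 300 μL + 4200 μL = 4500 μL total → factor 4500/300 = 15
Step 4: 3 mL brought to 48 mL → factor 48/3 = 16
Step 5: 0.1 mL brought to 250 μL → factor 0.25/0.1 = 2.5
Step 6: 6-fold → factor 6
Overall dilution factor = 40 × 6 × 15 × 16 × 2.5 × 6 = 8.64 × 10^5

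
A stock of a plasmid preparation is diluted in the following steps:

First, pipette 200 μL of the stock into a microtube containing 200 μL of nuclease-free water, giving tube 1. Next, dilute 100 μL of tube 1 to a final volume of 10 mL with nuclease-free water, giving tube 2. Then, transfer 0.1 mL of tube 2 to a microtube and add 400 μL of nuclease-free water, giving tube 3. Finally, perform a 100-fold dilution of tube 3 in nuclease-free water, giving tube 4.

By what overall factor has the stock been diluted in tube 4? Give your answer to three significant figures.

Step 1: 200 μL + 200 μL = 400 μL total → factor 400/200 = 2
Step 2: 100 μL brought to 10 mL → factor 10000/100 = 100
Step 3: 0.1 mL + 400 μL = 0.5 mL total → factor 0.5/0.1 = 5
Step 4: 100-fold → factor 100
Overall dilution factor = 2 × 100 × 5 × 100 = 1 × 10^5

1.00 × 10^5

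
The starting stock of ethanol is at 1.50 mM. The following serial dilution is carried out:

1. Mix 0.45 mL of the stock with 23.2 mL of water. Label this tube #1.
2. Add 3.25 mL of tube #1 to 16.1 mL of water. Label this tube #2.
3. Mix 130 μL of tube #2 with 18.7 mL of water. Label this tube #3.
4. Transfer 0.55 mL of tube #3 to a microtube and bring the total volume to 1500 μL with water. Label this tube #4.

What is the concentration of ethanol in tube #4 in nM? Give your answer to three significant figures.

12.1 nM

Step 1: 0.45 mL + 23.2 mL = 23.65 mL total → factor 23.65/0.45 = 52.556
Step 2: 3.25 mL + 16.1 mL = 19.35 mL total → factor 19.35/3.25 = 5.9538
Step 3: 130 μL + 18.7 mL = 18830 μL total → factor 18830/130 = 144.85
Step 4: 0.55 mL brought to 1500 μL → factor 1.5/0.55 = 2.7273
Overall dilution factor = 52.556 × 5.9538 × 144.85 × 2.7273 = 1.2361 × 10^5
Final = 1.50 mM / 1.2361 × 10^5 = 1.213 × 10^-5 mM = 12.1 nM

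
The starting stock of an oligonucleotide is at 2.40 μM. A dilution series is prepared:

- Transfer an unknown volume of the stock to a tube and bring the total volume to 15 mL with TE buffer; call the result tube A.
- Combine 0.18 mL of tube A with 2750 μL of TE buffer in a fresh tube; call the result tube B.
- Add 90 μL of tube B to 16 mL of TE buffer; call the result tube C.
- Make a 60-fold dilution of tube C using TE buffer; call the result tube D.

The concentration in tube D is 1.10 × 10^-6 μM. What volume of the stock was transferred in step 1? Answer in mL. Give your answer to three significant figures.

Step 1: v brought to 15 mL → factor = 15 mL/v
Step 2: 0.18 mL + 2750 μL = 2.93 mL total → factor 2.93/0.18 = 16.278
Step 3: 90 μL + 16 mL = 16090 μL total → factor 16090/90 = 178.78
Step 4: 60-fold → factor 60
Product of known-step factors = 1.7461 × 10^5
Overall factor = 2.40 μM / (1.10 × 10^-6 μM) = 2.1818 × 10^6
Step-1 factor = 2.1818 × 10^6 / 1.7461 × 10^5 = 12.496
v = 15 mL / 12.496 = 1.20 mL

1.20 mL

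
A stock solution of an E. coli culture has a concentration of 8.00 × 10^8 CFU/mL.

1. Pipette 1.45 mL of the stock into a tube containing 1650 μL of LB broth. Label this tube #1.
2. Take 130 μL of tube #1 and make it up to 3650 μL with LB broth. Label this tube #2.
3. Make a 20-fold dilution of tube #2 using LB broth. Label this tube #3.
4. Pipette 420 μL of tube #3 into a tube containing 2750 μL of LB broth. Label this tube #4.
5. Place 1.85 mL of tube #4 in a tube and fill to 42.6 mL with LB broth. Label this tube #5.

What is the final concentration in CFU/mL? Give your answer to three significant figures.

3.83 × 10^3 CFU/mL

Step 1: 1.45 mL + 1650 μL = 3.1 mL total → factor 3.1/1.45 = 2.1379
Step 2: 130 μL brought to 3650 μL → factor 3650/130 = 28.077
Step 3: 20-fold → factor 20
Step 4: 420 μL + 2750 μL = 3170 μL total → factor 3170/420 = 7.5476
Step 5: 1.85 mL brought to 42.6 mL → factor 42.6/1.85 = 23.027
Overall dilution factor = 2.1379 × 28.077 × 20 × 7.5476 × 23.027 = 2.0865 × 10^5
Final = 8.00 × 10^8 CFU/mL / 2.0865 × 10^5 = 3.83 × 10^3 CFU/mL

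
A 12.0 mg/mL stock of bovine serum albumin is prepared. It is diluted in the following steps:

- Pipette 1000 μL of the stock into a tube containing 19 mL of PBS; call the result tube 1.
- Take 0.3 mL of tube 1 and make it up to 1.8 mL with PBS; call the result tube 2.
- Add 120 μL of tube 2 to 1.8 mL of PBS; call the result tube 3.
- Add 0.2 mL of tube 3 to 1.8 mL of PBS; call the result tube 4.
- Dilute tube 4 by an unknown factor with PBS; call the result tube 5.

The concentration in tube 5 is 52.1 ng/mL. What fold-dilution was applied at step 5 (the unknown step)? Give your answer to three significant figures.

Step 1: 1000 μL + 19 mL = 20000 μL total → factor 20000/1000 = 20
Step 2: 0.3 mL brought to 1.8 mL → factor 1.8/0.3 = 6
Step 3: 120 μL + 1.8 mL = 1920 μL total → factor 1920/120 = 16
Step 4: 0.2 mL + 1.8 mL = 2 mL total → factor 2/0.2 = 10
Step 5: unknown factor x
Product of known-step factors = 19200
Overall factor = 12.0 mg/mL / (52.1 ng/mL) = 2.3033 × 10^5
x = 2.3033 × 10^5 / 19200 = 12.0

12.0-fold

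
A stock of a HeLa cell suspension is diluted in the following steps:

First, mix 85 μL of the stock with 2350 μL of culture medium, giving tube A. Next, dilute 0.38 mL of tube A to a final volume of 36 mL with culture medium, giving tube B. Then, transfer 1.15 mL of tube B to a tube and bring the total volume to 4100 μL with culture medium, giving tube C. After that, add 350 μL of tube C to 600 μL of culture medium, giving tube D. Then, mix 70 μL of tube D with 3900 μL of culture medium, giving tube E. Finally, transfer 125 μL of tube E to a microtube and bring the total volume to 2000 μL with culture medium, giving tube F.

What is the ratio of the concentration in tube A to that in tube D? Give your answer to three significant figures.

Step 1: 85 μL + 2350 μL = 2435 μL total → factor 2435/85 = 28.647
Step 2: 0.38 mL brought to 36 mL → factor 36/0.38 = 94.737
Step 3: 1.15 mL brought to 4100 μL → factor 4.1/1.15 = 3.5652
Step 4: 350 μL + 600 μL = 950 μL total → factor 950/350 = 2.7143
Dilution factor to tube A = 28.647; to tube D = 26263
[tube A]/[tube D] = (factor to tube D)/(factor to tube A) = 26263/28.647 = 917

917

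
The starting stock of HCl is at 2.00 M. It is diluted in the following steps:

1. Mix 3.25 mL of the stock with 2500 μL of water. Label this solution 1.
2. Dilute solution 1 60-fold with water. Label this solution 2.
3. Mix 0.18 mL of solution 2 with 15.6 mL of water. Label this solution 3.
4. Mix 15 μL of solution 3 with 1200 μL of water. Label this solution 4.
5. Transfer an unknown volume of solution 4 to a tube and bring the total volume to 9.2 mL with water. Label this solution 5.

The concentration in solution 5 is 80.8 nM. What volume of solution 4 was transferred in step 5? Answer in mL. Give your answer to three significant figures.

Step 1: 3.25 mL + 2500 μL = 5.75 mL total → factor 5.75/3.25 = 1.7692
Step 2: 60-fold → factor 60
Step 3: 0.18 mL + 15.6 mL = 15.78 mL total → factor 15.78/0.18 = 87.667
Step 4: 15 μL + 1200 μL = 1215 μL total → factor 1215/15 = 81
Step 5: v brought to 9.2 mL → factor = 9.2 mL/v
Product of known-step factors = 7.538 × 10^5
Overall factor = 2.00 M / (80.8 nM) = 2.4752 × 10^7
Step-5 factor = 2.4752 × 10^7 / 7.538 × 10^5 = 32.837
v = 9.2 mL / 32.837 = 0.280 mL

0.280 mL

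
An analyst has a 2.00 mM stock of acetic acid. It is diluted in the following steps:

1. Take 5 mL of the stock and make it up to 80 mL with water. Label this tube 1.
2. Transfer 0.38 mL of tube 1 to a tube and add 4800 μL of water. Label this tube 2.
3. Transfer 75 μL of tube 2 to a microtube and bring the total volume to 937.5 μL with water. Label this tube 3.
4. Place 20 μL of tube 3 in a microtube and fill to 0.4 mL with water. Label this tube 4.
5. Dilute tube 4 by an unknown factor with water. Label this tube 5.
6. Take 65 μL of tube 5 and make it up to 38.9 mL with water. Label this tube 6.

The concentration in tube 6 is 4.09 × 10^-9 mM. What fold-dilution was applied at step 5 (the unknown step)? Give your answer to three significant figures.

15.0-fold

Step 1: 5 mL brought to 80 mL → factor 80/5 = 16
Step 2: 0.38 mL + 4800 μL = 5.18 mL total → factor 5.18/0.38 = 13.632
Step 3: 75 μL brought to 937.5 μL → factor 937.5/75 = 12.5
Step 4: 20 μL brought to 0.4 mL → factor 400/20 = 20
Step 5: unknown factor x
Step 6: 65 μL brought to 38.9 mL → factor 38900/65 = 598.46
Product of known-step factors = 3.2632 × 10^7
Overall factor = 2.00 mM / (4.09 × 10^-9 mM) = 4.89 × 10^8
x = 4.89 × 10^8 / 3.2632 × 10^7 = 15.0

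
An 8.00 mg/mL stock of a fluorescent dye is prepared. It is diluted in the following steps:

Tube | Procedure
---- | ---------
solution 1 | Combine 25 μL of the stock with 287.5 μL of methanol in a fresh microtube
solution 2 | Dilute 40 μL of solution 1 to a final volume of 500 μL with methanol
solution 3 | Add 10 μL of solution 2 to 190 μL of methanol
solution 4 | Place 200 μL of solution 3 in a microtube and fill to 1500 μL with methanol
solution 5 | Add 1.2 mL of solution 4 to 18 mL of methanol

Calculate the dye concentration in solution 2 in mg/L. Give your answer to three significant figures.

51.2 mg/L

Step 1: 25 μL + 287.5 μL = 312.5 μL total → factor 312.5/25 = 12.5
Step 2: 40 μL brought to 500 μL → factor 500/40 = 12.5
Dilution factor through solution 2 = 12.5 × 12.5 = 156.25
[solution 2] = 8.00 mg/mL / 156.25 = 0.05120 mg/mL = 51.2 mg/L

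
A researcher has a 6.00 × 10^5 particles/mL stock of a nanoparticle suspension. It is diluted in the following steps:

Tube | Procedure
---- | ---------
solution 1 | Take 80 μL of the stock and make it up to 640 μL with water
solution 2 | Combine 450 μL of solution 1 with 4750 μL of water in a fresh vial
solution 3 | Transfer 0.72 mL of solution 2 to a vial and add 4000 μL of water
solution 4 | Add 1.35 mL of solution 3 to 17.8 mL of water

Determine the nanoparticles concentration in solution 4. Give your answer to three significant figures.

Step 1: 80 μL brought to 640 μL → factor 640/80 = 8
Step 2: 450 μL + 4750 μL = 5200 μL total → factor 5200/450 = 11.556
Step 3: 0.72 mL + 4000 μL = 4.72 mL total → factor 4.72/0.72 = 6.5556
Step 4: 1.35 mL + 17.8 mL = 19.15 mL total → factor 19.15/1.35 = 14.185
Overall dilution factor = 8 × 11.556 × 6.5556 × 14.185 = 8596.6
Final = 6.00 × 10^5 particles/mL / 8596.6 = 69.8 particles/mL

69.8 particles/mL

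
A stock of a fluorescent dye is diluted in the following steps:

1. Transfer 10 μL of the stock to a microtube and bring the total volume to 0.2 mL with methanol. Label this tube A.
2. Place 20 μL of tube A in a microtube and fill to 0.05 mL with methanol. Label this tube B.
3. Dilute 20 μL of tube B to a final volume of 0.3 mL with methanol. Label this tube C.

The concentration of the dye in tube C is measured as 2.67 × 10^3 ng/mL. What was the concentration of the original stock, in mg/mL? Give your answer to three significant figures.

Step 1: 10 μL brought to 0.2 mL → factor 200/10 = 20
Step 2: 20 μL brought to 0.05 mL → factor 50/20 = 2.5
Step 3: 20 μL brought to 0.3 mL → factor 300/20 = 15
Overall dilution factor = 20 × 2.5 × 15 = 750
Stock = 2.67 × 10^3 ng/mL × 750 = 2.002 × 10^6 ng/mL = 2.00 mg/mL

2.00 mg/mL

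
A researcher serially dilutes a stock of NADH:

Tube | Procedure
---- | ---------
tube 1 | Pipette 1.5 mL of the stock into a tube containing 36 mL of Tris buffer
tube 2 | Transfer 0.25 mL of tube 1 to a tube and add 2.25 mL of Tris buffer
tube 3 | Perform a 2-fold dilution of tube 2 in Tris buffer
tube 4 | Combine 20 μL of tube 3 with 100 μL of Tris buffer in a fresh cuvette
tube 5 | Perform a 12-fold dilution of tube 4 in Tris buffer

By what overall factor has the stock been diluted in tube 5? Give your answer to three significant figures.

Step 1: 1.5 mL + 36 mL = 37.5 mL total → factor 37.5/1.5 = 25
Step 2: 0.25 mL + 2.25 mL = 2.5 mL total → factor 2.5/0.25 = 10
Step 3: 2-fold → factor 2
Step 4: 20 μL + 100 μL = 120 μL total → factor 120/20 = 6
Step 5: 12-fold → factor 12
Overall dilution factor = 25 × 10 × 2 × 6 × 12 = 36000

3.60 × 10^4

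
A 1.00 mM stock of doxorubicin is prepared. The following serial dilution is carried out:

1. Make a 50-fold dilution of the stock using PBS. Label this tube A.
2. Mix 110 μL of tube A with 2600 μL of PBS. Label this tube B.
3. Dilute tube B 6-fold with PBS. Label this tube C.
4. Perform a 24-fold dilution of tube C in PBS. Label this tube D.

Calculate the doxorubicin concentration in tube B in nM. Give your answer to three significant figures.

812 nM

Step 1: 50-fold → factor 50
Step 2: 110 μL + 2600 μL = 2710 μL total → factor 2710/110 = 24.636
Dilution factor through tube B = 50 × 24.636 = 1231.8
[tube B] = 1.00 mM / 1231.8 = 0.0008118 mM = 812 nM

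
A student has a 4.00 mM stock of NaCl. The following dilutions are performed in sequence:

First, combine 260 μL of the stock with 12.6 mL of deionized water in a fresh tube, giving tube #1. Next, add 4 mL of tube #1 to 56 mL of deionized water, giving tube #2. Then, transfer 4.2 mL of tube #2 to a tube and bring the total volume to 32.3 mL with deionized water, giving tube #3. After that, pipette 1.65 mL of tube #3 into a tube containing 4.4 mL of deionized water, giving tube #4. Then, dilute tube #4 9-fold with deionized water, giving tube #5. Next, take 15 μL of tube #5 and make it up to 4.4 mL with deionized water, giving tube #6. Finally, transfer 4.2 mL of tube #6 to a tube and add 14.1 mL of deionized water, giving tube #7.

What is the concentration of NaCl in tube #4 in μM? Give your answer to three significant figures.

0.191 μM

Step 1: 260 μL + 12.6 mL = 12860 μL total → factor 12860/260 = 49.462
Step 2: 4 mL + 56 mL = 60 mL total → factor 60/4 = 15
Step 3: 4.2 mL brought to 32.3 mL → factor 32.3/4.2 = 7.6905
Step 4: 1.65 mL + 4.4 mL = 6.05 mL total → factor 6.05/1.65 = 3.6667
Dilution factor through tube #4 = 49.462 × 15 × 7.6905 × 3.6667 = 20921
[tube #4] = 4.00 mM / 20921 = 0.0001912 mM = 0.191 μM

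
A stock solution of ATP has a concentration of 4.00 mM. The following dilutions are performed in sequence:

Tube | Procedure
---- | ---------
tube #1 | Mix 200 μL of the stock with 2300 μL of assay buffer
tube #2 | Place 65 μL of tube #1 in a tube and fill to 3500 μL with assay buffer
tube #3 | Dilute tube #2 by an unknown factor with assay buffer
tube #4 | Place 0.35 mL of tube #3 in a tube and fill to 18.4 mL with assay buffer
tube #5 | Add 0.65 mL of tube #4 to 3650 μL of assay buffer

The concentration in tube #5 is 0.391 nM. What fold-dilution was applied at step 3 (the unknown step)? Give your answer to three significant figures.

Step 1: 200 μL + 2300 μL = 2500 μL total → factor 2500/200 = 12.5
Step 2: 65 μL brought to 3500 μL → factor 3500/65 = 53.846
Step 3: unknown factor x
Step 4: 0.35 mL brought to 18.4 mL → factor 18.4/0.35 = 52.571
Step 5: 0.65 mL + 3650 μL = 4.3 mL total → factor 4.3/0.65 = 6.6154
Product of known-step factors = 2.3408 × 10^5
Overall factor = 4.00 mM / (0.391 nM) = 1.023 × 10^7
x = 1.023 × 10^7 / 2.3408 × 10^5 = 43.7

43.7-fold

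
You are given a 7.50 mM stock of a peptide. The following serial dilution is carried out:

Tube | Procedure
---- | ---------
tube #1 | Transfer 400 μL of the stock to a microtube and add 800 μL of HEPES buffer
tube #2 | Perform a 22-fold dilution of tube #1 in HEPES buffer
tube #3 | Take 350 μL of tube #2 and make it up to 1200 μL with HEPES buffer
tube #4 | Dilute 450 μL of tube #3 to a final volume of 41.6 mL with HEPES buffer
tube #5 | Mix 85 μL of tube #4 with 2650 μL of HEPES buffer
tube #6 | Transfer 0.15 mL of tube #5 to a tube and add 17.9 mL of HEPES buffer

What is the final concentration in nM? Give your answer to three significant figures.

Step 1: 400 μL + 800 μL = 1200 μL total → factor 1200/400 = 3
Step 2: 22-fold → factor 22
Step 3: 350 μL brought to 1200 μL → factor 1200/350 = 3.4286
Step 4: 450 μL brought to 41.6 mL → factor 41600/450 = 92.444
Step 5: 85 μL + 2650 μL = 2735 μL total → factor 2735/85 = 32.176
Step 6: 0.15 mL + 17.9 mL = 18.05 mL total → factor 18.05/0.15 = 120.33
Overall dilution factor = 3 × 22 × 3.4286 × 92.444 × 32.176 × 120.33 = 8.0996 × 10^7
Final = 7.50 mM / 8.0996 × 10^7 = 9.260 × 10^-8 mM = 0.0926 nM

0.0926 nM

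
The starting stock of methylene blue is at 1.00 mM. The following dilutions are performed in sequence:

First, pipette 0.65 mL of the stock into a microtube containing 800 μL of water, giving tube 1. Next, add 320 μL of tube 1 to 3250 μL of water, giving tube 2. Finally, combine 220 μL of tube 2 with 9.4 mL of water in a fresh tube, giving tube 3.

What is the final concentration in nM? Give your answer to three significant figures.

919 nM

Step 1: 0.65 mL + 800 μL = 1.45 mL total → factor 1.45/0.65 = 2.2308
Step 2: 320 μL + 3250 μL = 3570 μL total → factor 3570/320 = 11.156
Step 3: 220 μL + 9.4 mL = 9620 μL total → factor 9620/220 = 43.727
Overall dilution factor = 2.2308 × 11.156 × 43.727 = 1088.2
Final = 1.00 mM / 1088.2 = 0.0009189 mM = 919 nM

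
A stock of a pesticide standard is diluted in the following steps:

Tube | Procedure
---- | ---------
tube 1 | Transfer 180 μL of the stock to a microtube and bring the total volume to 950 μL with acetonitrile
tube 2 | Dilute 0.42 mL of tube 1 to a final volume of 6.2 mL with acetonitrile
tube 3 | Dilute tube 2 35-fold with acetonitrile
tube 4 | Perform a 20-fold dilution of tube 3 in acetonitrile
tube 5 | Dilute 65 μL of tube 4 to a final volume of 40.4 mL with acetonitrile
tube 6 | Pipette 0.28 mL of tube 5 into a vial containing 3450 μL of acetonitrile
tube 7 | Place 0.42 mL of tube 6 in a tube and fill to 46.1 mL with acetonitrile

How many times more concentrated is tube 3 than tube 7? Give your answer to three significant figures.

Step 1: 180 μL brought to 950 μL → factor 950/180 = 5.2778
Step 2: 0.42 mL brought to 6.2 mL → factor 6.2/0.42 = 14.762
Step 3: 35-fold → factor 35
Step 4: 20-fold → factor 20
Step 5: 65 μL brought to 40.4 mL → factor 40400/65 = 621.54
Step 6: 0.28 mL + 3450 μL = 3.73 mL total → factor 3.73/0.28 = 13.321
Step 7: 0.42 mL brought to 46.1 mL → factor 46.1/0.42 = 109.76
Dilution factor to tube 3 = 2726.9; to tube 7 = 4.9564 × 10^10
[tube 3]/[tube 7] = (factor to tube 7)/(factor to tube 3) = 4.9564 × 10^10/2726.9 = 1.82 × 10^7

1.82 × 10^7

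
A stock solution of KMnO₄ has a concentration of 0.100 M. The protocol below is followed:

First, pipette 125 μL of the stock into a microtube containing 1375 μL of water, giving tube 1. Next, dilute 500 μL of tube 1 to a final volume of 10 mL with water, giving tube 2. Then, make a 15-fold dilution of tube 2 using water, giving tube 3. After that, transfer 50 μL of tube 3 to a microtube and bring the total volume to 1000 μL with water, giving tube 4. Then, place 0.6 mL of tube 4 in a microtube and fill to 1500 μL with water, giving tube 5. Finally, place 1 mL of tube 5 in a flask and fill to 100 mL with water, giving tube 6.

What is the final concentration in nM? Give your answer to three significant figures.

5.56 nM

Step 1: 125 μL + 1375 μL = 1500 μL total → factor 1500/125 = 12
Step 2: 500 μL brought to 10 mL → factor 10000/500 = 20
Step 3: 15-fold → factor 15
Step 4: 50 μL brought to 1000 μL → factor 1000/50 = 20
Step 5: 0.6 mL brought to 1500 μL → factor 1.5/0.6 = 2.5
Step 6: 1 mL brought to 100 mL → factor 100/1 = 100
Overall dilution factor = 12 × 20 × 15 × 20 × 2.5 × 100 = 1.8 × 10^7
Final = 0.100 M / 1.8 × 10^7 = 5.556 × 10^-9 M = 5.56 nM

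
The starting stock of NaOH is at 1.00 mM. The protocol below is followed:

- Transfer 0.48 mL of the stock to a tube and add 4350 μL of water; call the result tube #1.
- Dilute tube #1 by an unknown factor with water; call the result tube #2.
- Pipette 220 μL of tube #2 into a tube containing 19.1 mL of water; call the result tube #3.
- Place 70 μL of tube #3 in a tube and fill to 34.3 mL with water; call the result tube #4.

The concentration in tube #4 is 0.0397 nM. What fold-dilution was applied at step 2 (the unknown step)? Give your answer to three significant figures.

58.2-fold

Step 1: 0.48 mL + 4350 μL = 4.83 mL total → factor 4.83/0.48 = 10.062
Step 2: unknown factor x
Step 3: 220 μL + 19.1 mL = 19320 μL total → factor 19320/220 = 87.818
Step 4: 70 μL brought to 34.3 mL → factor 34300/70 = 490
Product of known-step factors = 4.33 × 10^5
Overall factor = 1.00 mM / (0.0397 nM) = 2.5189 × 10^7
x = 2.5189 × 10^7 / 4.33 × 10^5 = 58.2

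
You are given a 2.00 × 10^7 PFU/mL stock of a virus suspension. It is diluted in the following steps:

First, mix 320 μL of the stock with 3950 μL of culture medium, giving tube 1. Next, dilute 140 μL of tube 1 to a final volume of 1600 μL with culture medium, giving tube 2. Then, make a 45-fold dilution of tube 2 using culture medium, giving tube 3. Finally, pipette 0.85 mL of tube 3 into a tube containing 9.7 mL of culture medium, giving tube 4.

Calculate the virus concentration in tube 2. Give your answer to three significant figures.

1.31 × 10^5 PFU/mL

Step 1: 320 μL + 3950 μL = 4270 μL total → factor 4270/320 = 13.344
Step 2: 140 μL brought to 1600 μL → factor 1600/140 = 11.429
Dilution factor through tube 2 = 13.344 × 11.429 = 152.5
[tube 2] = 2.00 × 10^7 PFU/mL / 152.5 = 1.31 × 10^5 PFU/mL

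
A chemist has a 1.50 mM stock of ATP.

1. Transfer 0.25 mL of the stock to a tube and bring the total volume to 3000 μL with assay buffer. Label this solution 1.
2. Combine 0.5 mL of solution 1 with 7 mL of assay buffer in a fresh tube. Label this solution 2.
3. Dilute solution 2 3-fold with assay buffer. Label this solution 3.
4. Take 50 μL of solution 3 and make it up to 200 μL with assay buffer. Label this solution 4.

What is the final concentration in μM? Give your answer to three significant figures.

Step 1: 0.25 mL brought to 3000 μL → factor 3/0.25 = 12
Step 2: 0.5 mL + 7 mL = 7.5 mL total → factor 7.5/0.5 = 15
Step 3: 3-fold → factor 3
Step 4: 50 μL brought to 200 μL → factor 200/50 = 4
Overall dilution factor = 12 × 15 × 3 × 4 = 2160
Final = 1.50 mM / 2160 = 0.0006944 mM = 0.694 μM

0.694 μM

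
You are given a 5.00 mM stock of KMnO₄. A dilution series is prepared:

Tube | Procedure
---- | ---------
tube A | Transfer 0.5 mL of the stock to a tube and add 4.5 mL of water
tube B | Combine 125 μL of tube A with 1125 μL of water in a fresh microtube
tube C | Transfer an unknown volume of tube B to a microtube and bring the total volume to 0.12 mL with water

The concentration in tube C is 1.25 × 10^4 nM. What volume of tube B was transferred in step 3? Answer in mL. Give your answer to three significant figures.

Step 1: 0.5 mL + 4.5 mL = 5 mL total → factor 5/0.5 = 10
Step 2: 125 μL + 1125 μL = 1250 μL total → factor 1250/125 = 10
Step 3: v brought to 0.12 mL → factor = 0.12 mL/v
Product of known-step factors = 100
Overall factor = 5.00 mM / (1.25 × 10^4 nM) = 400
Step-3 factor = 400 / 100 = 4
v = 0.12 mL / 4 = 0.0300 mL

0.0300 mL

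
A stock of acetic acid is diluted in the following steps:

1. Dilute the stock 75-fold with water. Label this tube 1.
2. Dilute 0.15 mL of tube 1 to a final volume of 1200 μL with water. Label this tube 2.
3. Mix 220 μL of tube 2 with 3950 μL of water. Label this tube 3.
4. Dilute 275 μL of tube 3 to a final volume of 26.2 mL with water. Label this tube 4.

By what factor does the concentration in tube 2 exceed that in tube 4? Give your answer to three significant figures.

Step 1: 75-fold → factor 75
Step 2: 0.15 mL brought to 1200 μL → factor 1.2/0.15 = 8
Step 3: 220 μL + 3950 μL = 4170 μL total → factor 4170/220 = 18.955
Step 4: 275 μL brought to 26.2 mL → factor 26200/275 = 95.273
Dilution factor to tube 2 = 600; to tube 4 = 1.0835 × 10^6
[tube 2]/[tube 4] = (factor to tube 4)/(factor to tube 2) = 1.0835 × 10^6/600 = 1.81 × 10^3

1.81 × 10^3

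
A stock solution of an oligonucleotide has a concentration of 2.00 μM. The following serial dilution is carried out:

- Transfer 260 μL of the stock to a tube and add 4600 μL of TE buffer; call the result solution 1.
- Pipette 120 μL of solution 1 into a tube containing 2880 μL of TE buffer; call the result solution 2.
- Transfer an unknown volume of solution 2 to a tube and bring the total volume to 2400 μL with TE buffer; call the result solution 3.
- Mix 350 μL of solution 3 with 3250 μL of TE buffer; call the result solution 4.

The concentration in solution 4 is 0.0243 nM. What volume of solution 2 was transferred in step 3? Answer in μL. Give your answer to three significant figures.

140 μL

Step 1: 260 μL + 4600 μL = 4860 μL total → factor 4860/260 = 18.692
Step 2: 120 μL + 2880 μL = 3000 μL total → factor 3000/120 = 25
Step 3: v brought to 2400 μL → factor = 2400 μL/v
Step 4: 350 μL + 3250 μL = 3600 μL total → factor 3600/350 = 10.286
Product of known-step factors = 4806.6
Overall factor = 2.00 μM / (0.0243 nM) = 82305
Step-3 factor = 82305 / 4806.6 = 17.123
v = 2400 μL / 17.123 = 140 μL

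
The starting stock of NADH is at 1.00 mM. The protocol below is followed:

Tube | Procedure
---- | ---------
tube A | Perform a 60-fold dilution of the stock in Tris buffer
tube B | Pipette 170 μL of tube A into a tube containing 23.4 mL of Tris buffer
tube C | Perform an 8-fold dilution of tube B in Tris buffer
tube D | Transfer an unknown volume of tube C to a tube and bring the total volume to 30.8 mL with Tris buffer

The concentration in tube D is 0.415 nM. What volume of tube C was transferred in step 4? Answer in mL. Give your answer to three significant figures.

0.851 mL

Step 1: 60-fold → factor 60
Step 2: 170 μL + 23.4 mL = 23570 μL total → factor 23570/170 = 138.65
Step 3: 8-fold → factor 8
Step 4: v brought to 30.8 mL → factor = 30.8 mL/v
Product of known-step factors = 66551
Overall factor = 1.00 mM / (0.415 nM) = 2.4096 × 10^6
Step-4 factor = 2.4096 × 10^6 / 66551 = 36.208
v = 30.8 mL / 36.208 = 0.851 mL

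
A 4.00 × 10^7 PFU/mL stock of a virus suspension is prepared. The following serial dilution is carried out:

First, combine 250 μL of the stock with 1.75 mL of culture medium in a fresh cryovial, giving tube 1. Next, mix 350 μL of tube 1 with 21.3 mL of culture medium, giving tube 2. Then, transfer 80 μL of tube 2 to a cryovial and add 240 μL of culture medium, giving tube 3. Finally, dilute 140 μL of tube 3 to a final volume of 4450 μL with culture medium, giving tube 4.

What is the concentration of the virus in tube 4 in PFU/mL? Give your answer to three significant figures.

636 PFU/mL

Step 1: 250 μL + 1.75 mL = 2000 μL total → factor 2000/250 = 8
Step 2: 350 μL + 21.3 mL = 21650 μL total → factor 21650/350 = 61.857
Step 3: 80 μL + 240 μL = 320 μL total → factor 320/80 = 4
Step 4: 140 μL brought to 4450 μL → factor 4450/140 = 31.786
Overall dilution factor = 8 × 61.857 × 4 × 31.786 = 62918
Final = 4.00 × 10^7 PFU/mL / 62918 = 636 PFU/mL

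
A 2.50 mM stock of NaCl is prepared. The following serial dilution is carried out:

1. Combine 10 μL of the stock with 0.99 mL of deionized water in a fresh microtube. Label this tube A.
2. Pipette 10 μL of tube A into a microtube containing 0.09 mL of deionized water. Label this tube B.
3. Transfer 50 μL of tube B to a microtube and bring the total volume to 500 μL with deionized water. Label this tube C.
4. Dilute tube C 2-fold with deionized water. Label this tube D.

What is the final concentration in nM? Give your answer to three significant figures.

125 nM

Step 1: 10 μL + 0.99 mL = 1000 μL total → factor 1000/10 = 100
Step 2: 10 μL + 0.09 mL = 100 μL total → factor 100/10 = 10
Step 3: 50 μL brought to 500 μL → factor 500/50 = 10
Step 4: 2-fold → factor 2
Overall dilution factor = 100 × 10 × 10 × 2 = 20000
Final = 2.50 mM / 20000 = 0.0001250 mM = 125 nM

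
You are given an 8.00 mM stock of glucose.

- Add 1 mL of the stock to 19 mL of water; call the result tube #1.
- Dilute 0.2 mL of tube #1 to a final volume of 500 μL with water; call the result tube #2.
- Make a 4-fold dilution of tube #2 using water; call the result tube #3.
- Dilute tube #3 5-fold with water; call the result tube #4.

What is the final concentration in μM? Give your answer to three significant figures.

8.00 μM

Step 1: 1 mL + 19 mL = 20 mL total → factor 20/1 = 20
Step 2: 0.2 mL brought to 500 μL → factor 0.5/0.2 = 2.5
Step 3: 4-fold → factor 4
Step 4: 5-fold → factor 5
Overall dilution factor = 20 × 2.5 × 4 × 5 = 1000
Final = 8.00 mM / 1000 = 0.008000 mM = 8.00 μM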